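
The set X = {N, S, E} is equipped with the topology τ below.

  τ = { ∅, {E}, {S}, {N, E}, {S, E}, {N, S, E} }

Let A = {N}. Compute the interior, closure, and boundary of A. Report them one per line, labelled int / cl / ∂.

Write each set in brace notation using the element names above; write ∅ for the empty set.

int(A) = ∅
cl(A)  = {N}
∂A     = {N}

opens ⊆ A: ∅; union → int = ∅
complement {S, E}; its interior {S, E}; cl(A) = X∖{S, E} = {N}
boundary = {N} ∖ ∅ = {N}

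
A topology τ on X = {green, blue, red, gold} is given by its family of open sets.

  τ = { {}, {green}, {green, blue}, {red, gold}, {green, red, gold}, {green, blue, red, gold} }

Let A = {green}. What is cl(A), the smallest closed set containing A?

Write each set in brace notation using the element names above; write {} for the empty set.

{green, blue}

cl via duality: int({blue, red, gold}) = {red, gold}, so X∖{red, gold} = {green, blue}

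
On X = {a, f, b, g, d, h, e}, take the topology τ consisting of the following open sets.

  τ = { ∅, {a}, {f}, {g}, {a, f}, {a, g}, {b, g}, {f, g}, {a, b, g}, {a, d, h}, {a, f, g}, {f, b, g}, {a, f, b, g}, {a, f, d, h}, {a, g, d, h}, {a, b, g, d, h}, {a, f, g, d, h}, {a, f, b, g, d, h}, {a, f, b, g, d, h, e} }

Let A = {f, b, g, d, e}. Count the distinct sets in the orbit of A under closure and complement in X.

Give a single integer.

complement {a, h}; its interior {a}; cl(A) = X∖{a} = {f, b, g, d, h, e}
With k = closure, c = complement:
  1. A     = {f, b, g, d, e}
  2. kA    = {f, b, g, d, h, e}
  3. cA    = {a, h}
  4. ckA   = {a}
  5. kcA   = {a, d, h, e}
  6. ckcA  = {f, b, g}
  7. kckcA = {f, b, g, e}
  8. ckckcA = {a, d, h}
k, c of each give nothing new

8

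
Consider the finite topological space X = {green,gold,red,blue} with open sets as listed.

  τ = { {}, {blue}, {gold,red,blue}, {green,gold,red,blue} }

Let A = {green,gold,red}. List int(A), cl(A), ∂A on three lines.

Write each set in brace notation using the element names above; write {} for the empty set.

opens ⊆ A: {}; union → int = {}
complement {blue}; its interior {blue}; cl(A) = X∖{blue} = {green,gold,red}
boundary = {green,gold,red} ∖ {} = {green,gold,red}

int(A) = {}
cl(A)  = {green,gold,red}
∂A     = {green,gold,red}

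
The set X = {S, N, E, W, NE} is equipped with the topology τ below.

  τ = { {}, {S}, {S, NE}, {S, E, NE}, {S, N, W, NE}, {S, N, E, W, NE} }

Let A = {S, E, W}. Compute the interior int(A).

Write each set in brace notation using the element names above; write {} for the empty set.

{S}

opens ⊆ A: {}, {S}; union → int = {S}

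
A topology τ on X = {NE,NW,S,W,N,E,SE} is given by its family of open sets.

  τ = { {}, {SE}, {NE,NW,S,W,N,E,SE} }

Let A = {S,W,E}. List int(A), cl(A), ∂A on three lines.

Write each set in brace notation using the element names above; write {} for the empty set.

int(A) = {}
cl(A)  = {NE,NW,S,W,N,E}
∂A     = {NE,NW,S,W,N,E}

opens ⊆ A: {}; union → int = {}
complement {NE,NW,N,SE}; its interior {SE}; cl(A) = X∖{SE} = {NE,NW,S,W,N,E}
boundary = {NE,NW,S,W,N,E} ∖ {} = {NE,NW,S,W,N,E}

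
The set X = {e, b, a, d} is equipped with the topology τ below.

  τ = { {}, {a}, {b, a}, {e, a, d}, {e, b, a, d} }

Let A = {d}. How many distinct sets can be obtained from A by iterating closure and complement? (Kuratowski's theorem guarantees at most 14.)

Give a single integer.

closure: X∖int(X∖A) = X∖{b, a} = {e, d}
Let k=closure and c=complement:
  1. A     = {d}
  2. kA    = {e, d}
  3. cA    = {e, b, a}
  4. ckA   = {b, a}
  5. kcA   = {e, b, a, d}
  6. ckcA  = {}
— saturated at 6

6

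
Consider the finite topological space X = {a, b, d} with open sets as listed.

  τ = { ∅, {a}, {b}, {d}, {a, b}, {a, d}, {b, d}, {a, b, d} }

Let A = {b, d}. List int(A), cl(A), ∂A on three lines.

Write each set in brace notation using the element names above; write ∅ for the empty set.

int(A) = {b, d}
cl(A)  = {b, d}
∂A     = ∅

open subsets of A: ∅, {b}, {d}, {b, d}; so int(A) = {b, d}
closure: X∖int(X∖A) = X∖{a} = {b, d}
∂A = {b, d} minus {b, d} = ∅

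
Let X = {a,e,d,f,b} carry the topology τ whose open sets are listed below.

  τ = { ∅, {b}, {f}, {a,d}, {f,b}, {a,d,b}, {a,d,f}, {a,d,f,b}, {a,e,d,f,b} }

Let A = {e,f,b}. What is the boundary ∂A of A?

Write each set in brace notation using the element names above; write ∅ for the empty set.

open subsets of A: ∅, {f}, {b}, {f,b}; so int(A) = {f,b}
closure: X∖int(X∖A) = X∖{a,d} = {e,f,b}
∂A = {e,f,b} minus {f,b} = {e}

{e}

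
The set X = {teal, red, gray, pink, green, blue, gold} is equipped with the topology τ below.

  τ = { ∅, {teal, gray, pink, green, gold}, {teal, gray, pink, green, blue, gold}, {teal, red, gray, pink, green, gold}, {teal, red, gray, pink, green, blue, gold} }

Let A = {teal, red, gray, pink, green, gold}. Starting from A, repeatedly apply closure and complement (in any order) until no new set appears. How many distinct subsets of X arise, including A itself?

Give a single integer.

cl via duality: int({blue}) = ∅, so X∖∅ = {teal, red, gray, pink, green, blue, gold}
Write k for closure, c for complement:
  1. A     = {teal, red, gray, pink, green, gold}
  2. kA    = {teal, red, gray, pink, green, blue, gold}
  3. cA    = {blue}
  4. ckA   = ∅
applying k or c yields no new set

4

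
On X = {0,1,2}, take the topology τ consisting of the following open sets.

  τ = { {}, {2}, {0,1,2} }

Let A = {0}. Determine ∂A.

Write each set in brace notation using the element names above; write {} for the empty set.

{0,1}

opens ⊆ A: {}; union → int = {}
complement {1,2}; its interior {2}; cl(A) = X∖{2} = {0,1}
boundary = {0,1} ∖ {} = {0,1}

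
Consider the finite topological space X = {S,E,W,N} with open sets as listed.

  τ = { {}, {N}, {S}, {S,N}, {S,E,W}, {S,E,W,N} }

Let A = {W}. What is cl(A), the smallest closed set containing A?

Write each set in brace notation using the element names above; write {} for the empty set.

X∖A={S,E,N}, int(X∖A)={S,N}, hence cl(A)={E,W}

{E,W}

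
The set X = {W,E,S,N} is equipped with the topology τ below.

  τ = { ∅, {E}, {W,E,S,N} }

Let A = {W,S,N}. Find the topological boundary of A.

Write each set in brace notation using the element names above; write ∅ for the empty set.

{W,S,N}

open subsets of A: ∅; so int(A) = ∅
closure: X∖int(X∖A) = X∖{E} = {W,S,N}
∂A = {W,S,N} minus ∅ = {W,S,N}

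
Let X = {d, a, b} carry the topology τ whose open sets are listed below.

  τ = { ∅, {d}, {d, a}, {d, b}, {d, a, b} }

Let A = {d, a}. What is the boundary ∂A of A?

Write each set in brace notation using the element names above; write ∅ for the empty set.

{b}

open subsets of A: ∅, {d}, {d, a}; so int(A) = {d, a}
closure: X∖int(X∖A) = X∖∅ = {d, a, b}
∂A = {d, a, b} minus {d, a} = {b}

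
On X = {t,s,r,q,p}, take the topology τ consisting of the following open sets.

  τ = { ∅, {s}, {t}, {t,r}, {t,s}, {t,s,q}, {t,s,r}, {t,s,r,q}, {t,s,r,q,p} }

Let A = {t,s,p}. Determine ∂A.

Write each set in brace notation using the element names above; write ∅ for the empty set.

opens ⊆ A: ∅, {t}, {s}, {t,s}; union → int = {t,s}
complement {r,q}; its interior ∅; cl(A) = X∖∅ = {t,s,r,q,p}
boundary = {t,s,r,q,p} ∖ {t,s} = {r,q,p}

{r,q,p}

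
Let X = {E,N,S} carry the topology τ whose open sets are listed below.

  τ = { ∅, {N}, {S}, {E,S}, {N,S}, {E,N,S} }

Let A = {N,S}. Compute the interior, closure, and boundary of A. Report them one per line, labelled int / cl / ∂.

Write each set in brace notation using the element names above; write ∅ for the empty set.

interior: largest open inside A is {N,S} (from ∅, {S}, {N}, {N,S})
cl via duality: int({E}) = ∅, so X∖∅ = {E,N,S}
cl∖int = {E}

int(A) = {N,S}
cl(A)  = {E,N,S}
∂A     = {E}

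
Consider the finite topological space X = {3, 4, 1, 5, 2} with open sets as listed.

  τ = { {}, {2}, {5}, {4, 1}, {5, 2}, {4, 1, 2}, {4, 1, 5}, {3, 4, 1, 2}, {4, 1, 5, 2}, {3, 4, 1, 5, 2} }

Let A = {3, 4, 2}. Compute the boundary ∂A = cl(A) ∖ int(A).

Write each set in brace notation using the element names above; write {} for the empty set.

{3, 4, 1}

opens ⊆ A: {}, {2}; union → int = {2}
complement {1, 5}; its interior {5}; cl(A) = X∖{5} = {3, 4, 1, 2}
boundary = {3, 4, 1, 2} ∖ {2} = {3, 4, 1}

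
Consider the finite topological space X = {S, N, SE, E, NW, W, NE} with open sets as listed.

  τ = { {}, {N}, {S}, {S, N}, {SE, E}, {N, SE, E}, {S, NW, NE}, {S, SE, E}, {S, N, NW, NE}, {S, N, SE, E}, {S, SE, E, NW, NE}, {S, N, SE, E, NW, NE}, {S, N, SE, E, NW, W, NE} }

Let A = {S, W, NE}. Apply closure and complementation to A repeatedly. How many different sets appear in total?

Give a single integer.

closure: X∖int(X∖A) = X∖{N, SE, E} = {S, NW, W, NE}
Let k=closure and c=complement:
  1. A     = {S, W, NE}
  2. kA    = {S, NW, W, NE}
  3. cA    = {N, SE, E, NW}
  4. ckA   = {N, SE, E}
  5. kcA   = {N, SE, E, NW, W, NE}
  6. kckA  = {N, SE, E, W}
  7. ckcA  = {S}
  8. ckckA = {S, NW, NE}
— saturated at 8

8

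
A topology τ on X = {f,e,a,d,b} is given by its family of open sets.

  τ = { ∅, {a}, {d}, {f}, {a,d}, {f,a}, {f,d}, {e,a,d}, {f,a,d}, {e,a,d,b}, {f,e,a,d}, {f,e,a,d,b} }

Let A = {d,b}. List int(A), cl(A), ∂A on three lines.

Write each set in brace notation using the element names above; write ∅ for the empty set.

int(A) = {d}
cl(A)  = {e,d,b}
∂A     = {e,b}

U open, U⊆A: ∅, {d}. int(A) = ⋃ = {d}
X∖A={f,e,a}, int(X∖A)={f,a}, hence cl(A)={e,d,b}
∂A: remove int from cl → {e,b}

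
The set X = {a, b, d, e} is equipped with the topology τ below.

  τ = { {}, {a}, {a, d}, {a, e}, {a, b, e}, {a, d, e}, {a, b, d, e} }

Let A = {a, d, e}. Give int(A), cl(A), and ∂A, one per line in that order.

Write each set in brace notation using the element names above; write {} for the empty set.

int(A) = {a, d, e}
cl(A)  = {a, b, d, e}
∂A     = {b}

opens ⊆ A: {}, {a}, {a, d}, {a, e}, {a, d, e}; union → int = {a, d, e}
complement {b}; its interior {}; cl(A) = X∖{} = {a, b, d, e}
boundary = {a, b, d, e} ∖ {a, d, e} = {b}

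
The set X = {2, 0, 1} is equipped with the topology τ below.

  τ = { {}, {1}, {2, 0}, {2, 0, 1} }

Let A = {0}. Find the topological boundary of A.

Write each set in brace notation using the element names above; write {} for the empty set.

U open, U⊆A: {}. int(A) = ⋃ = {}
X∖A={2, 1}, int(X∖A)={1}, hence cl(A)={2, 0}
∂A: remove int from cl → {2, 0}

{2, 0}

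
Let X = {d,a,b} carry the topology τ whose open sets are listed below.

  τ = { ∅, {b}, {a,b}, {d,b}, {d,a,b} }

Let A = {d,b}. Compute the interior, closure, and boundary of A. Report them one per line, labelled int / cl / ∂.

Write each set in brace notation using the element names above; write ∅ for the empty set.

int(A) = {d,b}
cl(A)  = {d,a,b}
∂A     = {a}

interior: largest open inside A is {d,b} (from ∅, {b}, {d,b})
cl via duality: int({a}) = ∅, so X∖∅ = {d,a,b}
cl∖int = {a}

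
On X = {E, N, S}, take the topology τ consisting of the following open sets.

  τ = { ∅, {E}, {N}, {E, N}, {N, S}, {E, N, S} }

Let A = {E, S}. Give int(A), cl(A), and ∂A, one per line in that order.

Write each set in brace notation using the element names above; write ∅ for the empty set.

U open, U⊆A: ∅, {E}. int(A) = ⋃ = {E}
X∖A={N}, int(X∖A)={N}, hence cl(A)={E, S}
∂A: remove int from cl → {S}

int(A) = {E}
cl(A)  = {E, S}
∂A     = {S}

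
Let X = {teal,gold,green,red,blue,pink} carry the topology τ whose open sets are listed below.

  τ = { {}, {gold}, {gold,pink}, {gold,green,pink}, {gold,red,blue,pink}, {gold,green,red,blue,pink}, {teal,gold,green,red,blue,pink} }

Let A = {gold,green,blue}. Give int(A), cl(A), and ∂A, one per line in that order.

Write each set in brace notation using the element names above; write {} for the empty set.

U open, U⊆A: {}, {gold}. int(A) = ⋃ = {gold}
X∖A={teal,red,pink}, int(X∖A)={}, hence cl(A)={teal,gold,green,red,blue,pink}
∂A: remove int from cl → {teal,green,red,blue,pink}

int(A) = {gold}
cl(A)  = {teal,gold,green,red,blue,pink}
∂A     = {teal,green,red,blue,pink}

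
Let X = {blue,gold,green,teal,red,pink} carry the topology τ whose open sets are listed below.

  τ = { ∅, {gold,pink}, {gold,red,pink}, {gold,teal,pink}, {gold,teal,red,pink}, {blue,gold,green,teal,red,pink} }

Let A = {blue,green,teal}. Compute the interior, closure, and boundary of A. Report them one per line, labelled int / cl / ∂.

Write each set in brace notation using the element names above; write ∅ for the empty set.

U open, U⊆A: ∅. int(A) = ⋃ = ∅
X∖A={gold,red,pink}, int(X∖A)={gold,red,pink}, hence cl(A)={blue,green,teal}
∂A: remove int from cl → {blue,green,teal}

int(A) = ∅
cl(A)  = {blue,green,teal}
∂A     = {blue,green,teal}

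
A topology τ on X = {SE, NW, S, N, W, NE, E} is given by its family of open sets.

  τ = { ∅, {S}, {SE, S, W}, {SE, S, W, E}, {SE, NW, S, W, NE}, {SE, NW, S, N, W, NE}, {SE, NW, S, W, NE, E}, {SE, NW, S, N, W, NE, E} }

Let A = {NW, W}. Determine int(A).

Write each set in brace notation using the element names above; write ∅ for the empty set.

∅

interior: largest open inside A is ∅ (from ∅)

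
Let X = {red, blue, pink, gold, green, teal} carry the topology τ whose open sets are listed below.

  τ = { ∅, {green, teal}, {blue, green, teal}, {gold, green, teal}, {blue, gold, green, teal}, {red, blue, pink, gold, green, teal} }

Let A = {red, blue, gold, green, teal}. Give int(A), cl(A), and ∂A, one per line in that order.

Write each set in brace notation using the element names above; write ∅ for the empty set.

U open, U⊆A: ∅, {green, teal}, {gold, green, teal}, {blue, green, teal}, {blue, gold, green, teal}. int(A) = ⋃ = {blue, gold, green, teal}
X∖A={pink}, int(X∖A)=∅, hence cl(A)={red, blue, pink, gold, green, teal}
∂A: remove int from cl → {red, pink}

int(A) = {blue, gold, green, teal}
cl(A)  = {red, blue, pink, gold, green, teal}
∂A     = {red, pink}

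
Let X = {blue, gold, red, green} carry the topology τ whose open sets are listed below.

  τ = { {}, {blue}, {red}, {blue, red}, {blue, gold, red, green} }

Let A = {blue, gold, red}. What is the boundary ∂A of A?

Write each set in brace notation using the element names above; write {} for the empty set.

opens ⊆ A: {}, {red}, {blue}, {blue, red}; union → int = {blue, red}
complement {green}; its interior {}; cl(A) = X∖{} = {blue, gold, red, green}
boundary = {blue, gold, red, green} ∖ {blue, red} = {gold, green}

{gold, green}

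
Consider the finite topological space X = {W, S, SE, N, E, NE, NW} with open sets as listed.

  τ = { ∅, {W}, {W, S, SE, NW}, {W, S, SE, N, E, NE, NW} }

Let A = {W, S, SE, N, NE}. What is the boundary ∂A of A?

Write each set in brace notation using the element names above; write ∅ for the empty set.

U open, U⊆A: ∅, {W}. int(A) = ⋃ = {W}
X∖A={E, NW}, int(X∖A)=∅, hence cl(A)={W, S, SE, N, E, NE, NW}
∂A: remove int from cl → {S, SE, N, E, NE, NW}

{S, SE, N, E, NE, NW}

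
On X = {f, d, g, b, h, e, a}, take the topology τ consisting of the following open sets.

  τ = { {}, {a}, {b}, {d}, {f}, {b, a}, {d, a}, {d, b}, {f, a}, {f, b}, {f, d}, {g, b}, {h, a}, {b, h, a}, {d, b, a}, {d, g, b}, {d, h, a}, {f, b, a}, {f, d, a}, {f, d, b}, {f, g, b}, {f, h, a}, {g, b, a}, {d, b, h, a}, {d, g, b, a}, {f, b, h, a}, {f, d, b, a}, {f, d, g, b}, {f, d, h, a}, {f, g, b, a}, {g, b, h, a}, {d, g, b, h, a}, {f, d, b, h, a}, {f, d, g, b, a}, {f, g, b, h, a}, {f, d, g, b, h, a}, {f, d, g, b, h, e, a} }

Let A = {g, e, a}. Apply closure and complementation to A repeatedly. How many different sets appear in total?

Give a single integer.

closure: X∖int(X∖A) = X∖{f, d, b} = {g, h, e, a}
Let k=closure and c=complement:
  1. A     = {g, e, a}
  2. kA    = {g, h, e, a}
  3. cA    = {f, d, b, h}
  4. ckA   = {f, d, b}
  5. kcA   = {f, d, g, b, h, e}
  6. kckA  = {f, d, g, b, e}
  7. ckcA  = {a}
  8. ckckA = {h, a}
  9. kckcA = {h, e, a}
  10. ckckcA = {f, d, g, b}
— saturated at 10

10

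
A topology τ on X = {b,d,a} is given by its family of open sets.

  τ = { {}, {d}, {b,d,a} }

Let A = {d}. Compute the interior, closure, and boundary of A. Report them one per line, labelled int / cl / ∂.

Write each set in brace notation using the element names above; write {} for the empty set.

int(A) = {d}
cl(A)  = {b,d,a}
∂A     = {b,a}

U open, U⊆A: {}, {d}. int(A) = ⋃ = {d}
X∖A={b,a}, int(X∖A)={}, hence cl(A)={b,d,a}
∂A: remove int from cl → {b,a}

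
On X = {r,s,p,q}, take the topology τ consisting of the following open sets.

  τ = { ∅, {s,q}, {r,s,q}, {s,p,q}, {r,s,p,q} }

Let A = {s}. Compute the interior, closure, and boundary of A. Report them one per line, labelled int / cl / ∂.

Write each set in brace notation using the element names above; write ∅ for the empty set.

interior: largest open inside A is ∅ (from ∅)
cl via duality: int({r,p,q}) = ∅, so X∖∅ = {r,s,p,q}
cl∖int = {r,s,p,q}

int(A) = ∅
cl(A)  = {r,s,p,q}
∂A     = {r,s,p,q}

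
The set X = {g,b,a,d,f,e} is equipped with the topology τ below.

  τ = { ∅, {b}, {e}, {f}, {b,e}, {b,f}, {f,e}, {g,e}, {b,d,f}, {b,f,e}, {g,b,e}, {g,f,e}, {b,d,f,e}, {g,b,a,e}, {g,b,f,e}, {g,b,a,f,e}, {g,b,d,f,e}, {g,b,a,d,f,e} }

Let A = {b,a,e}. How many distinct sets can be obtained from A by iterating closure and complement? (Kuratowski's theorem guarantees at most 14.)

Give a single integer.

8

X∖A={g,d,f}, int(X∖A)={f}, hence cl(A)={g,b,a,d,e}
Orbit (k=closure, c=complement):
  1. A     = {b,a,e}
  2. kA    = {g,b,a,d,e}
  3. cA    = {g,d,f}
  4. ckA   = {f}
  5. kcA   = {g,a,d,f}
  6. kckA  = {d,f}
  7. ckcA  = {b,e}
  8. ckckA = {g,b,a,e}
(closed under both — stop)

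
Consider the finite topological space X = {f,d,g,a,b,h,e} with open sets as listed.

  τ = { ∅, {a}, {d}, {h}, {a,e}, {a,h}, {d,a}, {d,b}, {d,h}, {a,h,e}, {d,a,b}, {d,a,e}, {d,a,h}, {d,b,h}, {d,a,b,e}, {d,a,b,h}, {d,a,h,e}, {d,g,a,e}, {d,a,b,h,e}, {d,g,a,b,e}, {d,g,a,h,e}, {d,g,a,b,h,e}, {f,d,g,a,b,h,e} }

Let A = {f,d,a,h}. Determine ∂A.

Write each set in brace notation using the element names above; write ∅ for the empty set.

{f,g,b,e}

U open, U⊆A: ∅, {h}, {a}, {d}, {d,h}, {a,h}, {d,a}, {d,a,h}. int(A) = ⋃ = {d,a,h}
X∖A={g,b,e}, int(X∖A)=∅, hence cl(A)={f,d,g,a,b,h,e}
∂A: remove int from cl → {f,g,b,e}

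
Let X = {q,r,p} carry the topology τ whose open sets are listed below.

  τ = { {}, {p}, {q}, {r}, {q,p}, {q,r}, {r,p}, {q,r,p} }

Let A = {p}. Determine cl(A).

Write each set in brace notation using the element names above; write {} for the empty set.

complement {q,r}; its interior {q,r}; cl(A) = X∖{q,r} = {p}

{p}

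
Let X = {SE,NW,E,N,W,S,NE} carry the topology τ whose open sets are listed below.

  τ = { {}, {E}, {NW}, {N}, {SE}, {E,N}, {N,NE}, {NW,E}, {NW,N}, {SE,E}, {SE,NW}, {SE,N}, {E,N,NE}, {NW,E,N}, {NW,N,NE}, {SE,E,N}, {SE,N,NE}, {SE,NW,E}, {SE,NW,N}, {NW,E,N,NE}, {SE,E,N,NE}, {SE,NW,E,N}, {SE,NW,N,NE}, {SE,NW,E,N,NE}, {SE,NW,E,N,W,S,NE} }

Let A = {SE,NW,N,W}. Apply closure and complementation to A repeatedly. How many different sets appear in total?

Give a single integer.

cl via duality: int({E,S,NE}) = {E}, so X∖{E} = {SE,NW,N,W,S,NE}
Write k for closure, c for complement:
  1. A     = {SE,NW,N,W}
  2. kA    = {SE,NW,N,W,S,NE}
  3. cA    = {E,S,NE}
  4. ckA   = {E}
  5. kcA   = {E,W,S,NE}
  6. kckA  = {E,W,S}
  7. ckcA  = {SE,NW,N}
  8. ckckA = {SE,NW,N,NE}
applying k or c yields no new set

8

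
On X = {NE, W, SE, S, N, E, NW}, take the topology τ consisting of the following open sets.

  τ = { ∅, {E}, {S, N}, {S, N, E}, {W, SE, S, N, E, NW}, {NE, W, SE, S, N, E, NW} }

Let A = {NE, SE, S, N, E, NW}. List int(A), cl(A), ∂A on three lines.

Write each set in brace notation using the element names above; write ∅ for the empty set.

int(A) = {S, N, E}
cl(A)  = {NE, W, SE, S, N, E, NW}
∂A     = {NE, W, SE, NW}

interior: largest open inside A is {S, N, E} (from ∅, {E}, {S, N}, {S, N, E})
cl via duality: int({W}) = ∅, so X∖∅ = {NE, W, SE, S, N, E, NW}
cl∖int = {NE, W, SE, NW}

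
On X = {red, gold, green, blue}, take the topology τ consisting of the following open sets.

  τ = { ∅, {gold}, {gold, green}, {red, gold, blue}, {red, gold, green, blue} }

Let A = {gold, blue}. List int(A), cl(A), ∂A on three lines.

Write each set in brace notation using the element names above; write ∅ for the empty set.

int(A) = {gold}
cl(A)  = {red, gold, green, blue}
∂A     = {red, green, blue}

U open, U⊆A: ∅, {gold}. int(A) = ⋃ = {gold}
X∖A={red, green}, int(X∖A)=∅, hence cl(A)={red, gold, green, blue}
∂A: remove int from cl → {red, green, blue}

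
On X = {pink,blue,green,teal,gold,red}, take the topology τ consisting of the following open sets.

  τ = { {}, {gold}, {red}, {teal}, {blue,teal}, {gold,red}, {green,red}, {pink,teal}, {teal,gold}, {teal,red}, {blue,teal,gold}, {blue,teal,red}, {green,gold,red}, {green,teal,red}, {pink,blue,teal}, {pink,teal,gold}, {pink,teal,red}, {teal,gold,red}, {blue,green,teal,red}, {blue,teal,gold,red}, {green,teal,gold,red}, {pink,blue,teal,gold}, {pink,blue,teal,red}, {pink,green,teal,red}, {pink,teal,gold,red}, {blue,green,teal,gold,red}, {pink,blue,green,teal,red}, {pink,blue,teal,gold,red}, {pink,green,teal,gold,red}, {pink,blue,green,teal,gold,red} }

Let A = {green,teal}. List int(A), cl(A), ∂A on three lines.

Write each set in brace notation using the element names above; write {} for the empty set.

opens ⊆ A: {}, {teal}; union → int = {teal}
complement {pink,blue,gold,red}; its interior {gold,red}; cl(A) = X∖{gold,red} = {pink,blue,green,teal}
boundary = {pink,blue,green,teal} ∖ {teal} = {pink,blue,green}

int(A) = {teal}
cl(A)  = {pink,blue,green,teal}
∂A     = {pink,blue,green}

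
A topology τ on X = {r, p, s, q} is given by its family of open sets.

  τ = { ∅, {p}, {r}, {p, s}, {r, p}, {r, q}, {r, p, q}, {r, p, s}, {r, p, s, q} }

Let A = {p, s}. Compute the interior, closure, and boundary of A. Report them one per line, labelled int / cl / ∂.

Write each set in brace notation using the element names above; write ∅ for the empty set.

open subsets of A: ∅, {p}, {p, s}; so int(A) = {p, s}
closure: X∖int(X∖A) = X∖{r, q} = {p, s}
∂A = {p, s} minus {p, s} = ∅

int(A) = {p, s}
cl(A)  = {p, s}
∂A     = ∅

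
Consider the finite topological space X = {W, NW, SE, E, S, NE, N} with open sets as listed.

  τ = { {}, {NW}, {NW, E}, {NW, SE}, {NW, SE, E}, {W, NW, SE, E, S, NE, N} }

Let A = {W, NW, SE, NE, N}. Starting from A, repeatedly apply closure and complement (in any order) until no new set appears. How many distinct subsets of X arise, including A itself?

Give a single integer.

6

complement {E, S}; its interior {}; cl(A) = X∖{} = {W, NW, SE, E, S, NE, N}
With k = closure, c = complement:
  1. A     = {W, NW, SE, NE, N}
  2. kA    = {W, NW, SE, E, S, NE, N}
  3. cA    = {E, S}
  4. ckA   = {}
  5. kcA   = {W, E, S, NE, N}
  6. ckcA  = {NW, SE}
k, c of each give nothing new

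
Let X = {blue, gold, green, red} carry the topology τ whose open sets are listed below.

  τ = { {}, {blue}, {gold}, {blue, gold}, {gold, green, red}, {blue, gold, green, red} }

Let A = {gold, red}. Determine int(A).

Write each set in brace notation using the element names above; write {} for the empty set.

{gold}

interior: largest open inside A is {gold} (from {}, {gold})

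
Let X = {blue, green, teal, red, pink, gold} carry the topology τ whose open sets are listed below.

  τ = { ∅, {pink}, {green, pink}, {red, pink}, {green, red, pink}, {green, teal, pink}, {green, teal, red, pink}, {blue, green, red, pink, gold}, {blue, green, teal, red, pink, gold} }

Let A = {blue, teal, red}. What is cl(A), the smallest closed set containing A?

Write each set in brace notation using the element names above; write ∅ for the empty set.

{blue, teal, red, gold}

X∖A={green, pink, gold}, int(X∖A)={green, pink}, hence cl(A)={blue, teal, red, gold}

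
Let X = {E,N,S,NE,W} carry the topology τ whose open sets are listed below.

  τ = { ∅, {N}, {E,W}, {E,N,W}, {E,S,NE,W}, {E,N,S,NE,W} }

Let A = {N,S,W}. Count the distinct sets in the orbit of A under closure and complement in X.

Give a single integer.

6

cl via duality: int({E,NE}) = ∅, so X∖∅ = {E,N,S,NE,W}
Write k for closure, c for complement:
  1. A     = {N,S,W}
  2. kA    = {E,N,S,NE,W}
  3. cA    = {E,NE}
  4. ckA   = ∅
  5. kcA   = {E,S,NE,W}
  6. ckcA  = {N}
applying k or c yields no new set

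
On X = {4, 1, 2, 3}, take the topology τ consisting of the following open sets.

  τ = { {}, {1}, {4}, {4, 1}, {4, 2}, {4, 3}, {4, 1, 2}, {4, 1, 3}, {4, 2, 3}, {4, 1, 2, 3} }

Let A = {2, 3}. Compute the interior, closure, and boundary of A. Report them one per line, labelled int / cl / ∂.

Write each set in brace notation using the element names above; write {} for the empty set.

interior: largest open inside A is {} (from {})
cl via duality: int({4, 1}) = {4, 1}, so X∖{4, 1} = {2, 3}
cl∖int = {2, 3}

int(A) = {}
cl(A)  = {2, 3}
∂A     = {2, 3}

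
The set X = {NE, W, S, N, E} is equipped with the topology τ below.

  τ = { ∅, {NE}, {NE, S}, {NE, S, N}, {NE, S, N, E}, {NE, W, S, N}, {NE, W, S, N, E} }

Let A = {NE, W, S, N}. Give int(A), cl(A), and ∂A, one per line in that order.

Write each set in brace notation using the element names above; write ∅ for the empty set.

int(A) = {NE, W, S, N}
cl(A)  = {NE, W, S, N, E}
∂A     = {E}

U open, U⊆A: ∅, {NE}, {NE, S}, {NE, S, N}, {NE, W, S, N}. int(A) = ⋃ = {NE, W, S, N}
X∖A={E}, int(X∖A)=∅, hence cl(A)={NE, W, S, N, E}
∂A: remove int from cl → {E}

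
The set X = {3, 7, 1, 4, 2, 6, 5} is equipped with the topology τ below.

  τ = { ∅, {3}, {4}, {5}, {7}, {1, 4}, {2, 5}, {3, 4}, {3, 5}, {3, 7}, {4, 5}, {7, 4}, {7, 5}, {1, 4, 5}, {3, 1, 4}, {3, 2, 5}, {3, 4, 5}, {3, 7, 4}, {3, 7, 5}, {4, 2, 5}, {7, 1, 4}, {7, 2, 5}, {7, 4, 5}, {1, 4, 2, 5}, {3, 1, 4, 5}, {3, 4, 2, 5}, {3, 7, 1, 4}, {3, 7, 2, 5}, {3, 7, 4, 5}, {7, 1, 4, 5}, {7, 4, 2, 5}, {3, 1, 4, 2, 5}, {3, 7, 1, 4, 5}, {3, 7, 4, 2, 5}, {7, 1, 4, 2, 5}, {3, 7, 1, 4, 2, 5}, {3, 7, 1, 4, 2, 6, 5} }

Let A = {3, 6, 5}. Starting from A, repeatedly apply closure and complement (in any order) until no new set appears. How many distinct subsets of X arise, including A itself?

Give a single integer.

X∖A={7, 1, 4, 2}, int(X∖A)={7, 1, 4}, hence cl(A)={3, 2, 6, 5}
Orbit (k=closure, c=complement):
  1. A     = {3, 6, 5}
  2. kA    = {3, 2, 6, 5}
  3. cA    = {7, 1, 4, 2}
  4. ckA   = {7, 1, 4}
  5. kcA   = {7, 1, 4, 2, 6}
  6. kckA  = {7, 1, 4, 6}
  7. ckcA  = {3, 5}
  8. ckckA = {3, 2, 5}
(closed under both — stop)

8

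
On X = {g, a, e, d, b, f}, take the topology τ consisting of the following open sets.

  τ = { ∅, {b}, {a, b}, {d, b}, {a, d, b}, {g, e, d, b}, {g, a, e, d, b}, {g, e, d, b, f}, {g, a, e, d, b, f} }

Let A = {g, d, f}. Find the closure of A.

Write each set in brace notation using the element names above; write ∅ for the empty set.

{g, e, d, f}

X∖A={a, e, b}, int(X∖A)={a, b}, hence cl(A)={g, e, d, f}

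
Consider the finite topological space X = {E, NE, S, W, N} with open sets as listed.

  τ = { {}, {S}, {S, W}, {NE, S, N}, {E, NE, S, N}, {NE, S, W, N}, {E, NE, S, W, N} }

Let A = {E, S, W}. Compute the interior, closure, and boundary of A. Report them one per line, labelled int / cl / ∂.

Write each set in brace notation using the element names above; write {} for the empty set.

opens ⊆ A: {}, {S}, {S, W}; union → int = {S, W}
complement {NE, N}; its interior {}; cl(A) = X∖{} = {E, NE, S, W, N}
boundary = {E, NE, S, W, N} ∖ {S, W} = {E, NE, N}

int(A) = {S, W}
cl(A)  = {E, NE, S, W, N}
∂A     = {E, NE, N}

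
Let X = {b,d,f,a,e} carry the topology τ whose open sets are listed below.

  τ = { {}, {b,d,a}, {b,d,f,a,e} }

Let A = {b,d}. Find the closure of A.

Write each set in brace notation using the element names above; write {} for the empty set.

{b,d,f,a,e}

closure: X∖int(X∖A) = X∖{} = {b,d,f,a,e}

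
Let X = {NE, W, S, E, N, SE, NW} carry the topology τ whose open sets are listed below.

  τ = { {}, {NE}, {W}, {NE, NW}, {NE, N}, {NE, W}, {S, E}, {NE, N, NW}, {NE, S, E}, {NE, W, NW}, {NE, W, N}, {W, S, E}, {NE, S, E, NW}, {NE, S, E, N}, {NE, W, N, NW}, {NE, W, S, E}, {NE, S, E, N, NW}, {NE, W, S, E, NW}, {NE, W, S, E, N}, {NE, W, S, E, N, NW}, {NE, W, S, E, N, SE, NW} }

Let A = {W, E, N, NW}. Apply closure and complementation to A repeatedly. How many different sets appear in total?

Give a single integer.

12

complement {NE, S, SE}; its interior {NE}; cl(A) = X∖{NE} = {W, S, E, N, SE, NW}
With k = closure, c = complement:
  1. A     = {W, E, N, NW}
  2. kA    = {W, S, E, N, SE, NW}
  3. cA    = {NE, S, SE}
  4. ckA   = {NE}
  5. kcA   = {NE, S, E, N, SE, NW}
  6. kckA  = {NE, N, SE, NW}
  7. ckcA  = {W}
  8. ckckA = {W, S, E}
  9. kckcA = {W, SE}
  10. kckckA = {W, S, E, SE}
  11. ckckcA = {NE, S, E, N, NW}
  12. ckckckA = {NE, N, NW}
k, c of each give nothing new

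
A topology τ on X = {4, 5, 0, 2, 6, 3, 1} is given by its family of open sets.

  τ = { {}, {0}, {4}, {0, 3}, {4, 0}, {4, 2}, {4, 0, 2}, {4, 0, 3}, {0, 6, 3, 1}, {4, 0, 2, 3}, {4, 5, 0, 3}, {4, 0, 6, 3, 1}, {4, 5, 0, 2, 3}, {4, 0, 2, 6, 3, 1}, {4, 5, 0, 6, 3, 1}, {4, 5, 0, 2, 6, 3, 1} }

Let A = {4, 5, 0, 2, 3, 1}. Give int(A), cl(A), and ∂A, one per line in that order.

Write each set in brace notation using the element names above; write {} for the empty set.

int(A) = {4, 5, 0, 2, 3}
cl(A)  = {4, 5, 0, 2, 6, 3, 1}
∂A     = {6, 1}

U open, U⊆A: {}, {0}, {4}, {4, 0}, {0, 3}, {4, 2}, {4, 0, 3}, {4, 0, 2}, {4, 5, 0, 3}, {4, 0, 2, 3}, {4, 5, 0, 2, 3}. int(A) = ⋃ = {4, 5, 0, 2, 3}
X∖A={6}, int(X∖A)={}, hence cl(A)={4, 5, 0, 2, 6, 3, 1}
∂A: remove int from cl → {6, 1}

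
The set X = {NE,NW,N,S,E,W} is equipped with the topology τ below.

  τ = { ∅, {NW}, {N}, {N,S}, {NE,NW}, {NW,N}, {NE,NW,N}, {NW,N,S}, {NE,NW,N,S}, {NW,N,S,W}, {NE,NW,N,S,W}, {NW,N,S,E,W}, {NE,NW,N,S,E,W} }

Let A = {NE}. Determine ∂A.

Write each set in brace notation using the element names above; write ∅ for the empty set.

opens ⊆ A: ∅; union → int = ∅
complement {NW,N,S,E,W}; its interior {NW,N,S,E,W}; cl(A) = X∖{NW,N,S,E,W} = {NE}
boundary = {NE} ∖ ∅ = {NE}

{NE}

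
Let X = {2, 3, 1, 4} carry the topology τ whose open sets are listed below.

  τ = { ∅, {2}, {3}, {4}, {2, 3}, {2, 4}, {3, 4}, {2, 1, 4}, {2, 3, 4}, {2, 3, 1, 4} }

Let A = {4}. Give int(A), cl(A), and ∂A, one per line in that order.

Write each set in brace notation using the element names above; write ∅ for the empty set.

open subsets of A: ∅, {4}; so int(A) = {4}
closure: X∖int(X∖A) = X∖{2, 3} = {1, 4}
∂A = {1, 4} minus {4} = {1}

int(A) = {4}
cl(A)  = {1, 4}
∂A     = {1}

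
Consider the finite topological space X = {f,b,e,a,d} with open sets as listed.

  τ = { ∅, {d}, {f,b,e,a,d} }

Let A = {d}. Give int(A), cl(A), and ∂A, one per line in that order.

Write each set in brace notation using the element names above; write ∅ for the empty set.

int(A) = {d}
cl(A)  = {f,b,e,a,d}
∂A     = {f,b,e,a}

opens ⊆ A: ∅, {d}; union → int = {d}
complement {f,b,e,a}; its interior ∅; cl(A) = X∖∅ = {f,b,e,a,d}
boundary = {f,b,e,a,d} ∖ {d} = {f,b,e,a}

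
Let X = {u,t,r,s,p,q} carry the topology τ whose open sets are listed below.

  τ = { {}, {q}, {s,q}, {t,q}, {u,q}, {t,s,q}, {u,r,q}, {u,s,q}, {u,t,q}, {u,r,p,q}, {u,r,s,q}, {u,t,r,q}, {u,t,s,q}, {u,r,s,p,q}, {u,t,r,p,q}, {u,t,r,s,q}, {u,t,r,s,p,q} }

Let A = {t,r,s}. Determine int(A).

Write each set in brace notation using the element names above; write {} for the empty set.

U open, U⊆A: {}. int(A) = ⋃ = {}

{}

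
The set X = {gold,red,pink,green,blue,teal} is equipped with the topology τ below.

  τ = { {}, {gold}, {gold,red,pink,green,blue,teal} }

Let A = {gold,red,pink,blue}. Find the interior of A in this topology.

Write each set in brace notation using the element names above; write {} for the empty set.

U open, U⊆A: {}, {gold}. int(A) = ⋃ = {gold}

{gold}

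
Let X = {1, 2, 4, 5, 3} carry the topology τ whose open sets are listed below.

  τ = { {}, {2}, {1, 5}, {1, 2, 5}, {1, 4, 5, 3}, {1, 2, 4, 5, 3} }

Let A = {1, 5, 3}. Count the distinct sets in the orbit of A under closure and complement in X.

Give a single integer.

6

cl via duality: int({2, 4}) = {2}, so X∖{2} = {1, 4, 5, 3}
Write k for closure, c for complement:
  1. A     = {1, 5, 3}
  2. kA    = {1, 4, 5, 3}
  3. cA    = {2, 4}
  4. ckA   = {2}
  5. kcA   = {2, 4, 3}
  6. ckcA  = {1, 5}
applying k or c yields no new set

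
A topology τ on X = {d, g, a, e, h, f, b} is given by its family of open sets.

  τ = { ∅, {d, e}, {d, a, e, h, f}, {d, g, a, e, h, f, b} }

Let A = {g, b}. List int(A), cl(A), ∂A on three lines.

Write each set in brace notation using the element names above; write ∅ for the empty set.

int(A) = ∅
cl(A)  = {g, b}
∂A     = {g, b}

interior: largest open inside A is ∅ (from ∅)
cl via duality: int({d, a, e, h, f}) = {d, a, e, h, f}, so X∖{d, a, e, h, f} = {g, b}
cl∖int = {g, b}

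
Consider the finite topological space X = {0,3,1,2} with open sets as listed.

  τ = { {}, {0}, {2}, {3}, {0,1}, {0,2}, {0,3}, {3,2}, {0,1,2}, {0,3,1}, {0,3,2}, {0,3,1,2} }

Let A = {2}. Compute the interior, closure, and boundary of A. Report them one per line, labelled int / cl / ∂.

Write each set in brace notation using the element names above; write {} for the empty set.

int(A) = {2}
cl(A)  = {2}
∂A     = {}

U open, U⊆A: {}, {2}. int(A) = ⋃ = {2}
X∖A={0,3,1}, int(X∖A)={0,3,1}, hence cl(A)={2}
∂A: remove int from cl → {}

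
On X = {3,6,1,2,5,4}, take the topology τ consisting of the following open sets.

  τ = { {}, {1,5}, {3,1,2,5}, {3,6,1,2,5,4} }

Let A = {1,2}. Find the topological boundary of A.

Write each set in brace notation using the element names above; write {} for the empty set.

U open, U⊆A: {}. int(A) = ⋃ = {}
X∖A={3,6,5,4}, int(X∖A)={}, hence cl(A)={3,6,1,2,5,4}
∂A: remove int from cl → {3,6,1,2,5,4}

{3,6,1,2,5,4}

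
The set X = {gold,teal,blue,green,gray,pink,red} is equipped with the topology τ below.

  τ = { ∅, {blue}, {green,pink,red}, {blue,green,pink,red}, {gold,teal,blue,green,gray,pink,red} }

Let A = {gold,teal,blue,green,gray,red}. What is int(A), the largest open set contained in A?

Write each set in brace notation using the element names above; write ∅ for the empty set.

{blue}

U open, U⊆A: ∅, {blue}. int(A) = ⋃ = {blue}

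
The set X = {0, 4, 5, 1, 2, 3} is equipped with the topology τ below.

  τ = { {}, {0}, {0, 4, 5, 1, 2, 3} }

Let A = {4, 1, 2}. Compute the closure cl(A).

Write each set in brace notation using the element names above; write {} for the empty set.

{4, 5, 1, 2, 3}

complement {0, 5, 3}; its interior {0}; cl(A) = X∖{0} = {4, 5, 1, 2, 3}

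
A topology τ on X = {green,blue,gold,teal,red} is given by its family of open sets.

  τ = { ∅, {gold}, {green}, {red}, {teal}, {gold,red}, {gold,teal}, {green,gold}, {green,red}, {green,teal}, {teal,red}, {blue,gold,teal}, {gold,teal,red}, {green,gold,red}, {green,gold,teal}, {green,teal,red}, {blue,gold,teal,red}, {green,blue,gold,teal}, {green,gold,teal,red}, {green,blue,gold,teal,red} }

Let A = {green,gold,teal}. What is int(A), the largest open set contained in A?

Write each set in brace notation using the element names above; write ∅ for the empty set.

{green,gold,teal}

opens ⊆ A: ∅, {gold}, {green}, {teal}, {green,gold}, {green,teal}, {gold,teal}, {green,gold,teal}; union → int = {green,gold,teal}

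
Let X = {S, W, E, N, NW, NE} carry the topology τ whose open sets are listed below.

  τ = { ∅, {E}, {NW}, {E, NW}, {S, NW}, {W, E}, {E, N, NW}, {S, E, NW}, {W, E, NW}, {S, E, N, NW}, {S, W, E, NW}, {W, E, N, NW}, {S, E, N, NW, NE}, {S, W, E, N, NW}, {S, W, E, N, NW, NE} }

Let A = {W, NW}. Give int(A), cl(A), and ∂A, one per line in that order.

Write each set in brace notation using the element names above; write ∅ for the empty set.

int(A) = {NW}
cl(A)  = {S, W, N, NW, NE}
∂A     = {S, W, N, NE}

open subsets of A: ∅, {NW}; so int(A) = {NW}
closure: X∖int(X∖A) = X∖{E} = {S, W, N, NW, NE}
∂A = {S, W, N, NW, NE} minus {NW} = {S, W, N, NE}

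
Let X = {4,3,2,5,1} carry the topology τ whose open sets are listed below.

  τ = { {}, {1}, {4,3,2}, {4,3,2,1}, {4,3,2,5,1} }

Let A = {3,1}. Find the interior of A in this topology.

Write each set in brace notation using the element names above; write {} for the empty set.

{1}

U open, U⊆A: {}, {1}. int(A) = ⋃ = {1}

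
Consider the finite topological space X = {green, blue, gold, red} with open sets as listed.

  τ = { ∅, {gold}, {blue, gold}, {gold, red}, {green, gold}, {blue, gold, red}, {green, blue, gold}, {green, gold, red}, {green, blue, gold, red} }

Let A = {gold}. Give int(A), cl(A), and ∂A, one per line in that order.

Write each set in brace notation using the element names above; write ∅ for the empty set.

U open, U⊆A: ∅, {gold}. int(A) = ⋃ = {gold}
X∖A={green, blue, red}, int(X∖A)=∅, hence cl(A)={green, blue, gold, red}
∂A: remove int from cl → {green, blue, red}

int(A) = {gold}
cl(A)  = {green, blue, gold, red}
∂A     = {green, blue, red}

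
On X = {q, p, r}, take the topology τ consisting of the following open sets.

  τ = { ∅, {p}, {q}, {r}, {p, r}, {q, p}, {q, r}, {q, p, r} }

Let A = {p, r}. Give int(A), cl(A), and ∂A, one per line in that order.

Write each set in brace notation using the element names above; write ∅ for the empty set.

U open, U⊆A: ∅, {r}, {p}, {p, r}. int(A) = ⋃ = {p, r}
X∖A={q}, int(X∖A)={q}, hence cl(A)={p, r}
∂A: remove int from cl → ∅

int(A) = {p, r}
cl(A)  = {p, r}
∂A     = ∅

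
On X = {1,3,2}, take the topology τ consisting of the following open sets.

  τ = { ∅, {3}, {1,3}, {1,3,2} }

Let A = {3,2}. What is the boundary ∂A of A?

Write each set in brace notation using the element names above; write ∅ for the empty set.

opens ⊆ A: ∅, {3}; union → int = {3}
complement {1}; its interior ∅; cl(A) = X∖∅ = {1,3,2}
boundary = {1,3,2} ∖ {3} = {1,2}

{1,2}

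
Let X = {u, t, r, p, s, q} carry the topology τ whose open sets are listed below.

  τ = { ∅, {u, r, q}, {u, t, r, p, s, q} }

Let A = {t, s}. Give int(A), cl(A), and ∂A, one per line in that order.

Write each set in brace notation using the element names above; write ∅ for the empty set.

open subsets of A: ∅; so int(A) = ∅
closure: X∖int(X∖A) = X∖{u, r, q} = {t, p, s}
∂A = {t, p, s} minus ∅ = {t, p, s}

int(A) = ∅
cl(A)  = {t, p, s}
∂A     = {t, p, s}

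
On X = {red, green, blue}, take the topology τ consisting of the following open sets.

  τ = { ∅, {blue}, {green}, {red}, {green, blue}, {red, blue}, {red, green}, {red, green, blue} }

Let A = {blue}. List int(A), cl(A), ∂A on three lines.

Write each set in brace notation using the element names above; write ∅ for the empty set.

int(A) = {blue}
cl(A)  = {blue}
∂A     = ∅

open subsets of A: ∅, {blue}; so int(A) = {blue}
closure: X∖int(X∖A) = X∖{red, green} = {blue}
∂A = {blue} minus {blue} = ∅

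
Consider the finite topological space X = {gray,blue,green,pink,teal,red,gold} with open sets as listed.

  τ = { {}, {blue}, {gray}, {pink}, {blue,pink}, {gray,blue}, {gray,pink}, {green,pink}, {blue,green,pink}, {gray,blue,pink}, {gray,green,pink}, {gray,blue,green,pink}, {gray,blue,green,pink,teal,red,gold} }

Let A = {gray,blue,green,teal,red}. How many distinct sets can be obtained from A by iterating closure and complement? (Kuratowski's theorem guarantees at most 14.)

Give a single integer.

closure: X∖int(X∖A) = X∖{pink} = {gray,blue,green,teal,red,gold}
Let k=closure and c=complement:
  1. A     = {gray,blue,green,teal,red}
  2. kA    = {gray,blue,green,teal,red,gold}
  3. cA    = {pink,gold}
  4. ckA   = {pink}
  5. kcA   = {green,pink,teal,red,gold}
  6. ckcA  = {gray,blue}
  7. kckcA = {gray,blue,teal,red,gold}
  8. ckckcA = {green,pink}
— saturated at 8

8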